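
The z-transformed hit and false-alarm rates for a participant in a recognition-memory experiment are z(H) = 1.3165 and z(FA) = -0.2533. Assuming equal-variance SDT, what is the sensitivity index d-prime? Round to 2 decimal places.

d' = z(H) − z(FA) = 1.3165 − (-0.2533) = 1.5698

d-prime = 1.57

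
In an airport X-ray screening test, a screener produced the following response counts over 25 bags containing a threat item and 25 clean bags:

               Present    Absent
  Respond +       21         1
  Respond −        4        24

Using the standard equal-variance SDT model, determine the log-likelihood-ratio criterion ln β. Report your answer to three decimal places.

H = 21/25 = 0.8400
FA = 1/25 = 0.0400
Φ⁻¹(H) = 0.9945
Φ⁻¹(FA) = -1.7507
ln β = −½·[z(H)² − z(FA)²] = −0.5 × (0.9890 − 3.0650) = 1.0380

ln β = 1.038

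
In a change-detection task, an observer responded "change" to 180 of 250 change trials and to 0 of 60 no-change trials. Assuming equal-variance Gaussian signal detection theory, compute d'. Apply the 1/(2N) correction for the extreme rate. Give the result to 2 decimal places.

The false-alarm rate is 0/60 = 0, so apply the 1/(2N) correction: FA → 1/(2·60) = 0.00833.
z(H) = z(0.72000) = 0.583
z(FA) = z(0.00833) = -2.394
d' = 0.583 − (-2.394) = 2.977

d' = 2.98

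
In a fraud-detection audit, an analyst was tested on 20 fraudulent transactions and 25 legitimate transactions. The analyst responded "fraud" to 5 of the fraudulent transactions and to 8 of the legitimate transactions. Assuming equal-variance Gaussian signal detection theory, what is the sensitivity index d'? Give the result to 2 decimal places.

d' = -0.21

H = 5/20 = 0.2500
FA = 8/25 = 0.3200
z(H) = -0.6745
z(FA) = -0.4677
d' = z(H) − z(FA) = -0.6745 − (-0.4677) = -0.2068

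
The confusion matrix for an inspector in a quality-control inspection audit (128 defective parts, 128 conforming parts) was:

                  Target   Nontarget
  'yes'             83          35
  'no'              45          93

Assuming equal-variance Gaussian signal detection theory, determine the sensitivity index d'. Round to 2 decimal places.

H = 83/128 = 0.6484
FA = 35/128 = 0.2734
Φ⁻¹(H) = Φ⁻¹(0.6484) = 0.381
Φ⁻¹(FA) = Φ⁻¹(0.2734) = -0.603
d' = z(H) − z(FA) = 0.381 − (-0.603) = 0.984

d' = 0.98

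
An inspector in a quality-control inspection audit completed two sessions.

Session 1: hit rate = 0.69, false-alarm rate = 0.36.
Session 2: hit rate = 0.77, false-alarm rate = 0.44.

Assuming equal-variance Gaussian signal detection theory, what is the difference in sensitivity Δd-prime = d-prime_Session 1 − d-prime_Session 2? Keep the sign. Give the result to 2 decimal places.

Δd-prime = -0.04

Session 1: z(0.69) = 0.496, z(0.36) = -0.358, d' = 0.854
Session 2: z(0.77) = 0.739, z(0.44) = -0.151, d' = 0.890
Δd' = d'_Session 1 − d'_Session 2 = 0.854 − 0.890 = -0.036
Session 2 has the higher sensitivity.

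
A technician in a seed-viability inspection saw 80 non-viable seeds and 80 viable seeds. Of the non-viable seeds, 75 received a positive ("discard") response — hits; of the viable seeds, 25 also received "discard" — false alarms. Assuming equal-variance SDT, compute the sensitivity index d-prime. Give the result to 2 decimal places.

d-prime = 2.02

H = 75/80 = 0.9375
FA = 25/80 = 0.3125
Φ⁻¹(H) = 1.534
Φ⁻¹(FA) = -0.489
d' = z(H) − z(FA) = 1.534 − (-0.489) = 2.023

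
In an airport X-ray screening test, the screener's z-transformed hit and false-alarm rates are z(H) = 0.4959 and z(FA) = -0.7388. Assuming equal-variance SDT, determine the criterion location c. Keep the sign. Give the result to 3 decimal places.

c = 0.121

c = −½·[z(H) + z(FA)] = −½·(0.4959 + (-0.7388)) = 0.12145
c > 0: the screener has a conservative response bias.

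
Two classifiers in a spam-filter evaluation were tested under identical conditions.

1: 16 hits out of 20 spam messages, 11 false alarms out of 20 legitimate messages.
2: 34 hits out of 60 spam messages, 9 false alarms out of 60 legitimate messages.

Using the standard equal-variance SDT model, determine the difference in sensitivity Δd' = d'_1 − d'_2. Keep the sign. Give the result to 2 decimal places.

1: z(0.8000) = 0.842, z(0.5500) = 0.126, d' = 0.716
2: z(0.5667) = 0.168, z(0.1500) = -1.036, d' = 1.204
Δd' = d'_1 − d'_2 = 0.716 − 1.204 = -0.488
2 has the higher sensitivity.

Δd' = -0.49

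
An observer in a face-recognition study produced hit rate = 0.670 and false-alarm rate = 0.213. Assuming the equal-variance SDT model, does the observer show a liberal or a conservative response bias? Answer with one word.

conservative

z(H) = 0.440, z(FA) = -0.796
c = −½·(z(H) + z(FA)) = 0.178
c > 0 → conservative criterion (biased toward responding “no”).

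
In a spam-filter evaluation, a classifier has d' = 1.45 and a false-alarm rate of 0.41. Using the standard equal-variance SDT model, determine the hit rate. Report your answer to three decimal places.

z(false-alarm rate) = z(0.41) = -0.2275
z(H) = z(FA) + d' = -0.2275 + 1.45 = 1.2225
hit rate = Φ(1.2225) = 0.8892

hit rate = 0.889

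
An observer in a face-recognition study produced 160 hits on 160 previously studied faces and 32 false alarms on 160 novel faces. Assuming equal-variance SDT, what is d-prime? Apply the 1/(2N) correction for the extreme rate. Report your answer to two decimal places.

The hit rate is 160/160 = 1, so apply the 1/(2N) correction: H → 1 − 1/(2·160) = 0.99687.
z(H) = z(0.99687) = 2.734
z(FA) = z(0.20000) = -0.842
d' = 2.734 − (-0.842) = 3.576

d-prime = 3.58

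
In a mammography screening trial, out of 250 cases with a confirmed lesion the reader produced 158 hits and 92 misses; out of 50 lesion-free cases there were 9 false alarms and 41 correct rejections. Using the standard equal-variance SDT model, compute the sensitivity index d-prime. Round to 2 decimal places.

d-prime = 1.25

H = 158/250 = 0.6320
FA = 9/50 = 0.1800
z(H) = 0.337
z(FA) = -0.915
d' = z(H) − z(FA) = 0.337 − (-0.915) = 1.252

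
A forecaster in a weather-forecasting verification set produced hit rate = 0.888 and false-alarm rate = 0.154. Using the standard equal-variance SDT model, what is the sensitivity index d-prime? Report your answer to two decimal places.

Φ⁻¹(H) = 1.2160
Φ⁻¹(FA) = -1.0194
d' = z(H) − z(FA) = 1.2160 − (-1.0194) = 2.2354

d-prime = 2.24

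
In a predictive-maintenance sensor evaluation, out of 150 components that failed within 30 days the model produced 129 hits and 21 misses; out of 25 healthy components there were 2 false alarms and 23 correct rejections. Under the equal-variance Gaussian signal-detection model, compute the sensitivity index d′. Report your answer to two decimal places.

H = 129/150 = 0.8600
FA = 2/25 = 0.0800
z(H) = 1.080
z(FA) = -1.405
d' = z(H) − z(FA) = 1.080 − (-1.405) = 2.485

d′ = 2.49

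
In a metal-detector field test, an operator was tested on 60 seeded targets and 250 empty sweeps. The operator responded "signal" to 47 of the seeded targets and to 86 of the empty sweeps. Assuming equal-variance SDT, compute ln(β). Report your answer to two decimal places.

ln β = -0.23

H = 47/60 = 0.7833
FA = 86/250 = 0.3440
z(H) = z(0.7833) = 0.783
z(FA) = z(0.3440) = -0.402
ln β = −½·[z(H)² − z(FA)²] = −0.5 × (0.613 − 0.162) = -0.2255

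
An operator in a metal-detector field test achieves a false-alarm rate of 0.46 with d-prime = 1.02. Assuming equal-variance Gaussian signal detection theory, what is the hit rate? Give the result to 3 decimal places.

hit rate = 0.821

z(false-alarm rate) = z(0.46) = -0.1004
z(H) = z(FA) + d' = -0.1004 + 1.02 = 0.9196
hit rate = Φ(0.9196) = 0.8211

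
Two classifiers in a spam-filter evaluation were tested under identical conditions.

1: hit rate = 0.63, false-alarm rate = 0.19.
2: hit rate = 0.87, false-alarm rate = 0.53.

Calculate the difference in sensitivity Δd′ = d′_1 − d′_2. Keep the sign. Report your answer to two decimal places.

Δd′ = 0.16

1: z(0.63) = 0.332, z(0.19) = -0.878, d' = 1.210
2: z(0.87) = 1.126, z(0.53) = 0.075, d' = 1.051
Δd' = d'_1 − d'_2 = 1.210 − 1.051 = 0.159
1 has the higher sensitivity.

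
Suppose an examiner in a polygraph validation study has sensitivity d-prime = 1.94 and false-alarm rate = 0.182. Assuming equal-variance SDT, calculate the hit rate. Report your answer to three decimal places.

z(false-alarm rate) = z(0.182) = -0.9078
z(H) = z(FA) + d' = -0.9078 + 1.94 = 1.0322
hit rate = Φ(1.0322) = 0.8490

hit rate = 0.849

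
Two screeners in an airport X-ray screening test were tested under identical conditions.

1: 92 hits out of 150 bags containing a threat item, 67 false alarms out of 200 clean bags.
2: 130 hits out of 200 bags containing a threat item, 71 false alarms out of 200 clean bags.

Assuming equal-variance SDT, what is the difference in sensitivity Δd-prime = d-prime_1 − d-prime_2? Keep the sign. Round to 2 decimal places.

Δd-prime = -0.04

1: z(0.6133) = 0.288, z(0.3350) = -0.426, d' = 0.714
2: z(0.6500) = 0.385, z(0.3550) = -0.372, d' = 0.757
Δd' = d'_1 − d'_2 = 0.714 − 0.757 = -0.043
2 has the higher sensitivity.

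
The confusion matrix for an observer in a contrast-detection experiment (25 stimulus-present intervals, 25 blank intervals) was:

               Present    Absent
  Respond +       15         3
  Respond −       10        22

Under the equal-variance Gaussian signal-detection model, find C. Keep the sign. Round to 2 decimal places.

C = 0.46

H = 15/25 = 0.6000
FA = 3/25 = 0.1200
Φ⁻¹(H) = 0.2533
Φ⁻¹(FA) = -1.1750
c = −½·[z(H) + z(FA)] = −0.5 × (0.2533 + (-1.1750)) = 0.46085
c > 0: the observer has a conservative response bias.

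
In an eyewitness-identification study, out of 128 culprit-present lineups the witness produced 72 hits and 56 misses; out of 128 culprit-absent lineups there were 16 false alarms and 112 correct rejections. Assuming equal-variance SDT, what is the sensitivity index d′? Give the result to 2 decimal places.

d′ = 1.31

H = 72/128 = 0.5625
FA = 16/128 = 0.1250
z(0.5625) = 0.157, z(0.1250) = -1.150
d' = z(H) − z(FA) = 0.157 − (-1.150) = 1.307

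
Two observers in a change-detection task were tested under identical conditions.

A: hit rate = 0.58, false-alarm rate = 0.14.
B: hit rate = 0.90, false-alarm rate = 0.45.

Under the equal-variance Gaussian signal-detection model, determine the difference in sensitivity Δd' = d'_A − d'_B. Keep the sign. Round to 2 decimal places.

A: z(0.58) = 0.202, z(0.14) = -1.080, d' = 1.282
B: z(0.90) = 1.282, z(0.45) = -0.126, d' = 1.408
Δd' = d'_A − d'_B = 1.282 − 1.408 = -0.126
B has the higher sensitivity.

Δd' = -0.13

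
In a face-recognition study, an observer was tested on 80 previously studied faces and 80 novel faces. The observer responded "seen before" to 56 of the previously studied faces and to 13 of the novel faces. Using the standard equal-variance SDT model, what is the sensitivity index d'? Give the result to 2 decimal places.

H = 56/80 = 0.7000
FA = 13/80 = 0.1625
z(H) = 0.524
z(FA) = -0.984
d' = z(H) − z(FA) = 0.524 − (-0.984) = 1.508

d' = 1.51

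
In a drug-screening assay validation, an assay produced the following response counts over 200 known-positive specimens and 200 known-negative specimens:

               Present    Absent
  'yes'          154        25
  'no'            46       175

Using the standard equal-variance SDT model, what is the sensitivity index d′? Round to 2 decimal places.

d′ = 1.89

H = 154/200 = 0.7700
FA = 25/200 = 0.1250
z(0.7700) = 0.739, z(0.1250) = -1.150
d' = z(H) − z(FA) = 0.739 − (-1.150) = 1.889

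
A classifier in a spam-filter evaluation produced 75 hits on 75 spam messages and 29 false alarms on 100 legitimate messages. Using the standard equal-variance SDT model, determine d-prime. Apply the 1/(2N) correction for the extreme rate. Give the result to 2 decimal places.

d-prime = 3.03

The hit rate is 75/75 = 1, so apply the 1/(2N) correction: H → 1 − 1/(2·75) = 0.99333.
z(H) = z(0.99333) = 2.475
z(FA) = z(0.29000) = -0.553
d' = 2.475 − (-0.553) = 3.028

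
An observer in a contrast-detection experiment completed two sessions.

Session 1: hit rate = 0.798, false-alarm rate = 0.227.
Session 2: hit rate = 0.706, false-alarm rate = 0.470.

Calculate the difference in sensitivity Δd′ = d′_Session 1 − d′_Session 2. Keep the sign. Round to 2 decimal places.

Δd′ = 0.97

Session 1: z(0.798) = 0.834, z(0.227) = -0.749, d' = 1.583
Session 2: z(0.706) = 0.542, z(0.470) = -0.075, d' = 0.617
Δd' = d'_Session 1 − d'_Session 2 = 1.583 − 0.617 = 0.966
Session 1 has the higher sensitivity.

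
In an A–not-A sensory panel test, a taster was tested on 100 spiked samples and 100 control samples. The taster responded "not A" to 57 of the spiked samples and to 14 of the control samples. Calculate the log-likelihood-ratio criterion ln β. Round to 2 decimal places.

H = 57/100 = 0.5700
FA = 14/100 = 0.1400
z(H) = z(0.5700) = 0.176
z(FA) = z(0.1400) = -1.080
ln β = −½·[z(H)² − z(FA)²] = −0.5 × (0.031 − 1.166) = 0.5675

ln β = 0.57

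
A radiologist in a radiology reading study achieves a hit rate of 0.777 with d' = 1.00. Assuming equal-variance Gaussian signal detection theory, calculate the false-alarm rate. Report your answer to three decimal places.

z(hit rate) = z(0.777) = 0.7621
z(FA) = z(H) − d' = 0.7621 − 1.00 = -0.2379
false-alarm rate = Φ(-0.2379) = 0.4060

false-alarm rate = 0.406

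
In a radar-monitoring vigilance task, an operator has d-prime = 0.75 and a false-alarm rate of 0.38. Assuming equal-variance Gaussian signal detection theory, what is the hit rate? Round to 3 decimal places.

z(false-alarm rate) = z(0.38) = -0.3055
z(H) = z(FA) + d' = -0.3055 + 0.75 = 0.4445
hit rate = Φ(0.4445) = 0.6717

hit rate = 0.672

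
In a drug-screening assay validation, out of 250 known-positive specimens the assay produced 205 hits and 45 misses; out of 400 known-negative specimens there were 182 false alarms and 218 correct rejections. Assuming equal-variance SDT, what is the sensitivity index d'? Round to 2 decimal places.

H = 205/250 = 0.8200
FA = 182/400 = 0.4550
z(0.8200) = 0.9154, z(0.4550) = -0.1130
d' = z(H) − z(FA) = 0.9154 − (-0.1130) = 1.0284

d' = 1.03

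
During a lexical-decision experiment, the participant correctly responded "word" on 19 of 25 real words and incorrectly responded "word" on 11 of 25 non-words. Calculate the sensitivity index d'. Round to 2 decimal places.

d' = 0.86

H = 19/25 = 0.7600
FA = 11/25 = 0.4400
z(H) = z(0.7600) = 0.706
z(FA) = z(0.4400) = -0.151
d' = z(H) − z(FA) = 0.706 − (-0.151) = 0.857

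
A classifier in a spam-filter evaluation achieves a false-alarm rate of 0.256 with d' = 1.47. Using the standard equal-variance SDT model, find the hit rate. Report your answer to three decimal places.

z(false-alarm rate) = z(0.256) = -0.6557
z(H) = z(FA) + d' = -0.6557 + 1.47 = 0.8143
hit rate = Φ(0.8143) = 0.7923

hit rate = 0.792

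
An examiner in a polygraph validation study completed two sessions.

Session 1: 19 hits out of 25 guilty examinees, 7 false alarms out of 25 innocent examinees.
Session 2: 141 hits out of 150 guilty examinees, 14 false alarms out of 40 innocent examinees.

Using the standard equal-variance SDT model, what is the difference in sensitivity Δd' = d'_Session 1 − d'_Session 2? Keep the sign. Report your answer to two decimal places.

Δd' = -0.65

Session 1: z(0.7600) = 0.706, z(0.2800) = -0.583, d' = 1.289
Session 2: z(0.9400) = 1.555, z(0.3500) = -0.385, d' = 1.940
Δd' = d'_Session 1 − d'_Session 2 = 1.289 − 1.940 = -0.651
Session 2 has the higher sensitivity.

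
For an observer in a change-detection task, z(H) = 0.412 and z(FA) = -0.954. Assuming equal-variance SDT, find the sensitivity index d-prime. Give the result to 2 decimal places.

d-prime = 1.37

d' = z(H) − z(FA) = 0.412 − (-0.954) = 1.366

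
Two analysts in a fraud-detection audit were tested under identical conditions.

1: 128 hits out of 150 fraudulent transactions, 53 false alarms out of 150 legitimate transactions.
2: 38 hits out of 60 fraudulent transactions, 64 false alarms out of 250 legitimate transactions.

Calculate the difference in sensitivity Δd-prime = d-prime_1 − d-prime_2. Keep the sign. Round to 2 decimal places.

Δd-prime = 0.43

1: z(0.8533) = 1.051, z(0.3533) = -0.376, d' = 1.427
2: z(0.6333) = 0.341, z(0.2560) = -0.656, d' = 0.997
Δd' = d'_1 − d'_2 = 1.427 − 0.997 = 0.430
1 has the higher sensitivity.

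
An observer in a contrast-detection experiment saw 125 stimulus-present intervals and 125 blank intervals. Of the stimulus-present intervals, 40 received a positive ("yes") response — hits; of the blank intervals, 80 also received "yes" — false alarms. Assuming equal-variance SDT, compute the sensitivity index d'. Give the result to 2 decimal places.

H = 40/125 = 0.3200
FA = 80/125 = 0.6400
z(H) = -0.468
z(FA) = 0.358
d' = z(H) − z(FA) = -0.468 − 0.358 = -0.826

d' = -0.83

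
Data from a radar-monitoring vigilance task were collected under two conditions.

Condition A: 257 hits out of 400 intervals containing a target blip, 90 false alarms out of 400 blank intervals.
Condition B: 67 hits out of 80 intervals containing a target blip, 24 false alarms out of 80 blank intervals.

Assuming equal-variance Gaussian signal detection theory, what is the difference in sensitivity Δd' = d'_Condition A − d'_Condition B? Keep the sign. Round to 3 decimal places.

Δd' = -0.388

Condition A: z(0.6425) = 0.3651, z(0.2250) = -0.7554, d' = 1.1205
Condition B: z(0.8375) = 0.9842, z(0.3000) = -0.5244, d' = 1.5086
Δd' = d'_Condition A − d'_Condition B = 1.1205 − 1.5086 = -0.3881
Condition B has the higher sensitivity.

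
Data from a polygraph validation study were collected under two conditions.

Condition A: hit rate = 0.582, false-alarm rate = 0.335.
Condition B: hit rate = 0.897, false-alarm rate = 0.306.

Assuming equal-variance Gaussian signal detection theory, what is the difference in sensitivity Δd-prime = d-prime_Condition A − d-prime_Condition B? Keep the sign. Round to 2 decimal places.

Δd-prime = -1.14

Condition A: z(0.582) = 0.207, z(0.335) = -0.426, d' = 0.633
Condition B: z(0.897) = 1.265, z(0.306) = -0.507, d' = 1.772
Δd' = d'_Condition A − d'_Condition B = 0.633 − 1.772 = -1.139
Condition B has the higher sensitivity.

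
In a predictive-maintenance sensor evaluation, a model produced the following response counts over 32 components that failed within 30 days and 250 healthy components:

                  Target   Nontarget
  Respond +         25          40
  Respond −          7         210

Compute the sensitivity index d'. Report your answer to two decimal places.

d' = 1.77

H = 25/32 = 0.7812
FA = 40/250 = 0.1600
z(H) = 0.776
z(FA) = -0.994
d' = z(H) − z(FA) = 0.776 − (-0.994) = 1.770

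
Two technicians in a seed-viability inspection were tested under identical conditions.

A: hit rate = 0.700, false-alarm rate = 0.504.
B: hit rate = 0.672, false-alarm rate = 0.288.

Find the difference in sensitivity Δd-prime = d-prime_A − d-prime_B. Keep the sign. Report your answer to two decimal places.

A: z(0.700) = 0.524, z(0.504) = 0.010, d' = 0.514
B: z(0.672) = 0.445, z(0.288) = -0.559, d' = 1.004
Δd' = d'_A − d'_B = 0.514 − 1.004 = -0.490
B has the higher sensitivity.

Δd-prime = -0.49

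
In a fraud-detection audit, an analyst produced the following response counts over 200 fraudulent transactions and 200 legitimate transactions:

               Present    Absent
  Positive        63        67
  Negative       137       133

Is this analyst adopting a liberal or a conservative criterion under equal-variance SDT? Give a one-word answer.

conservative

z(H) = -0.482, z(FA) = -0.426
c = −½·(z(H) + z(FA)) = 0.454
c > 0 → conservative criterion (biased toward responding “no”).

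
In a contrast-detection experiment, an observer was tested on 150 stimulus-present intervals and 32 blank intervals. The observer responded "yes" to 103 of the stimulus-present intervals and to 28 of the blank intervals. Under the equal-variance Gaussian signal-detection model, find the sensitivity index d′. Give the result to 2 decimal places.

H = 103/150 = 0.6867
FA = 28/32 = 0.8750
z(H) = z(0.6867) = 0.487
z(FA) = z(0.8750) = 1.150
d' = z(H) − z(FA) = 0.487 − 1.150 = -0.663

d′ = -0.66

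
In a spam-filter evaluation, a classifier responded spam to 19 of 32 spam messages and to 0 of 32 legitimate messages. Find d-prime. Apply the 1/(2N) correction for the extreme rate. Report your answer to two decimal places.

The false-alarm rate is 0/32 = 0, so apply the 1/(2N) correction: FA → 1/(2·32) = 0.01562.
z(H) = z(0.59375) = 0.237
z(FA) = z(0.01562) = -2.154
d' = 0.237 − (-2.154) = 2.391

d-prime = 2.39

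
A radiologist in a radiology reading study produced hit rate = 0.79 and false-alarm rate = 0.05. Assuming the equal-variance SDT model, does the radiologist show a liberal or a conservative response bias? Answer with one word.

conservative

z(H) = 0.806, z(FA) = -1.645
c = −½·(z(H) + z(FA)) = 0.4195
c > 0 → conservative criterion (biased toward responding “no”).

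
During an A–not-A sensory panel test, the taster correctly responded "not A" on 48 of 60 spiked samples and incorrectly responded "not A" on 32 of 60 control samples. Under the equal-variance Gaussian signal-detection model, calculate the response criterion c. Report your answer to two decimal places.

c = -0.46

H = 48/60 = 0.8000
FA = 32/60 = 0.5333
z(H) = z(0.8000) = 0.8416
z(FA) = z(0.5333) = 0.0836
c = −½·[z(H) + z(FA)] = −0.5 × (0.8416 + 0.0836) = -0.4626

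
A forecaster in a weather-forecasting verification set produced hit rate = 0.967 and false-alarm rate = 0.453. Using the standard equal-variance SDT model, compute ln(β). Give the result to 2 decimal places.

z(H) = z(0.967) = 1.838
z(FA) = z(0.453) = -0.118
ln β = −½·[z(H)² − z(FA)²] = −0.5 × (3.378 − 0.014) = -1.682

ln β = -1.68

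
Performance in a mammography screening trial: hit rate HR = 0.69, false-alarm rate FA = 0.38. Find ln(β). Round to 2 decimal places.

ln β = -0.08

z(0.69) = 0.496, z(0.38) = -0.305
ln β = −½·[z(H)² − z(FA)²] = −0.5 × (0.246 − 0.093) = -0.0765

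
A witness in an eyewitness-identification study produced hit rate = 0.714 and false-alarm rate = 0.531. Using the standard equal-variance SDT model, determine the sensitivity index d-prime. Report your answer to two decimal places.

d-prime = 0.49

z(0.714) = 0.5651, z(0.531) = 0.0778
d' = z(H) − z(FA) = 0.5651 − 0.0778 = 0.4873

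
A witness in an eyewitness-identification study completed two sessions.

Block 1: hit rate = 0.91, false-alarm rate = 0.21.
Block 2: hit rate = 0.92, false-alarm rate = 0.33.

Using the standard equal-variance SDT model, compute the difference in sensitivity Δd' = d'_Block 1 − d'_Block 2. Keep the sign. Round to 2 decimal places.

Δd' = 0.30

Block 1: z(0.91) = 1.341, z(0.21) = -0.806, d' = 2.147
Block 2: z(0.92) = 1.405, z(0.33) = -0.440, d' = 1.845
Δd' = d'_Block 1 − d'_Block 2 = 2.147 − 1.845 = 0.302
Block 1 has the higher sensitivity.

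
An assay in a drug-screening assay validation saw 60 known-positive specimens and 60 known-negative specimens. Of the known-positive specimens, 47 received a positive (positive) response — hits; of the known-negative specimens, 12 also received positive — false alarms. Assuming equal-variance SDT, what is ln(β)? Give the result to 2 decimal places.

ln β = 0.05

H = 47/60 = 0.7833
FA = 12/60 = 0.2000
Φ⁻¹(H) = Φ⁻¹(0.7833) = 0.783
Φ⁻¹(FA) = Φ⁻¹(0.2000) = -0.842
ln β = −½·[z(H)² − z(FA)²] = −0.5 × (0.613 − 0.709) = 0.048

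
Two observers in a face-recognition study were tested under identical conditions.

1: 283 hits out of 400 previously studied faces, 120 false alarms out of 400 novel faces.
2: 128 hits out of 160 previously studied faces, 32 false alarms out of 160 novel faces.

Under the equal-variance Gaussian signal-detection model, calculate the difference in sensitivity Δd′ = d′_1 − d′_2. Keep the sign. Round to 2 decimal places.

1: z(0.7075) = 0.546, z(0.3000) = -0.524, d' = 1.070
2: z(0.8000) = 0.842, z(0.2000) = -0.842, d' = 1.684
Δd' = d'_1 − d'_2 = 1.070 − 1.684 = -0.614
2 has the higher sensitivity.

Δd′ = -0.61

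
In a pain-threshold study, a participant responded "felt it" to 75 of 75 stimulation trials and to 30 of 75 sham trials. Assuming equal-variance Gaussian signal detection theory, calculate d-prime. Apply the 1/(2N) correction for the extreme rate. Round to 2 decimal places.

The hit rate is 75/75 = 1, so apply the 1/(2N) correction: H → 1 − 1/(2·75) = 0.99333.
z(H) = z(0.99333) = 2.475
z(FA) = z(0.40000) = -0.253
d' = 2.475 − (-0.253) = 2.728

d-prime = 2.73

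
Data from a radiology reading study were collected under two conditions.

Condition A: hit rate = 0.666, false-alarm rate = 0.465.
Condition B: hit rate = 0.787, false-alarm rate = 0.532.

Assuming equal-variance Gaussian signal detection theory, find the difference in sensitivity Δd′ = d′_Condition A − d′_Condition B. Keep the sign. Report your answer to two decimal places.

Condition A: z(0.666) = 0.429, z(0.465) = -0.088, d' = 0.517
Condition B: z(0.787) = 0.796, z(0.532) = 0.080, d' = 0.716
Δd' = d'_Condition A − d'_Condition B = 0.517 − 0.716 = -0.199
Condition B has the higher sensitivity.

Δd′ = -0.20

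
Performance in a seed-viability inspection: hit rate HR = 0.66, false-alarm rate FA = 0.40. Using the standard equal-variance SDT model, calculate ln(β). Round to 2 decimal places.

z(H) = z(0.66) = 0.412
z(FA) = z(0.40) = -0.253
ln β = −½·[z(H)² − z(FA)²] = −0.5 × (0.170 − 0.064) = -0.053

ln β = -0.05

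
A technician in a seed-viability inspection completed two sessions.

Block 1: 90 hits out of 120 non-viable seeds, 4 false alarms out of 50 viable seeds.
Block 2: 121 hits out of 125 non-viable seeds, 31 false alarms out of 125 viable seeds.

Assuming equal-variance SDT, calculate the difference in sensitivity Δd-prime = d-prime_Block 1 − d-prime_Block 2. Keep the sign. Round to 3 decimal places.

Δd-prime = -0.453

Block 1: z(0.7500) = 0.6745, z(0.0800) = -1.4051, d' = 2.0796
Block 2: z(0.9680) = 1.8522, z(0.2480) = -0.6808, d' = 2.5330
Δd' = d'_Block 1 − d'_Block 2 = 2.0796 − 2.5330 = -0.4534
Block 2 has the higher sensitivity.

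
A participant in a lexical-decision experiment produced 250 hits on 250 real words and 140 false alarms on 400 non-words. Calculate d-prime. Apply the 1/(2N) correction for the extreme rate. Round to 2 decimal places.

d-prime = 3.26

The hit rate is 250/250 = 1, so apply the 1/(2N) correction: H → 1 − 1/(2·250) = 0.99800.
z(H) = z(0.99800) = 2.878
z(FA) = z(0.35000) = -0.385
d' = 2.878 − (-0.385) = 3.263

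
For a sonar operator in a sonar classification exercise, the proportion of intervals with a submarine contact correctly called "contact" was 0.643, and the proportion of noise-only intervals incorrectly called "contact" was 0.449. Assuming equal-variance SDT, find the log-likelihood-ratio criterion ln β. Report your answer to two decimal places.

Φ⁻¹(H) = 0.366
Φ⁻¹(FA) = -0.128
ln β = −½·[z(H)² − z(FA)²] = −0.5 × (0.134 − 0.016) = -0.059

ln β = -0.06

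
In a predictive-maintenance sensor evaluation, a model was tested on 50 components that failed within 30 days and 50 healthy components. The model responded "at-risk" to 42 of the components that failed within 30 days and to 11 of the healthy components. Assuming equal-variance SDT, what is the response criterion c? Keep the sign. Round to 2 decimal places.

c = -0.11

H = 42/50 = 0.8400
FA = 11/50 = 0.2200
z(H) = z(0.8400) = 0.9945
z(FA) = z(0.2200) = -0.7722
c = −½·[z(H) + z(FA)] = −0.5 × (0.9945 + (-0.7722)) = -0.11115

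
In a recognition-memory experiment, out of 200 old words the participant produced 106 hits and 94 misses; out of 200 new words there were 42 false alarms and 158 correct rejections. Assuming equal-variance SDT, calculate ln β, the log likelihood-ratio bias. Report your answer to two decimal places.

ln β = 0.32

H = 106/200 = 0.5300
FA = 42/200 = 0.2100
Φ⁻¹(H) = Φ⁻¹(0.5300) = 0.075
Φ⁻¹(FA) = Φ⁻¹(0.2100) = -0.806
ln β = −½·[z(H)² − z(FA)²] = −0.5 × (0.006 − 0.650) = 0.322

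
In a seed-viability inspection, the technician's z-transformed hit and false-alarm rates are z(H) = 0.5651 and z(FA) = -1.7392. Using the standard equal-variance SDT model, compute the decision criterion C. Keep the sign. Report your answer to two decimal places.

c = −½·[z(H) + z(FA)] = −½·(0.5651 + (-1.7392)) = 0.58705
c > 0: the technician has a conservative response bias.

C = 0.59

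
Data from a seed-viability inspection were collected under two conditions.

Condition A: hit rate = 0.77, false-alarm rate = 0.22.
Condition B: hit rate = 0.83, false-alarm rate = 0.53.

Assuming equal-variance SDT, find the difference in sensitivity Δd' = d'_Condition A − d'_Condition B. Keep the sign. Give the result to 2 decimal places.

Δd' = 0.63

Condition A: z(0.77) = 0.739, z(0.22) = -0.772, d' = 1.511
Condition B: z(0.83) = 0.954, z(0.53) = 0.075, d' = 0.879
Δd' = d'_Condition A − d'_Condition B = 1.511 − 0.879 = 0.632
Condition A has the higher sensitivity.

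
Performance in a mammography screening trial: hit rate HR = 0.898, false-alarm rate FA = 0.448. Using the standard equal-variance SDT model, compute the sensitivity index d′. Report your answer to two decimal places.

Φ⁻¹(H) = Φ⁻¹(0.898) = 1.270
Φ⁻¹(FA) = Φ⁻¹(0.448) = -0.131
d' = z(H) − z(FA) = 1.270 − (-0.131) = 1.401

d′ = 1.40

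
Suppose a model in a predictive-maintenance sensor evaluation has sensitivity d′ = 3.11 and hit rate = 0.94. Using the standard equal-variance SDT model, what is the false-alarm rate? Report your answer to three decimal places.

z(hit rate) = z(0.94) = 1.5548
z(FA) = z(H) − d' = 1.5548 − 3.11 = -1.5552
false-alarm rate = Φ(-1.5552) = 0.0599

false-alarm rate = 0.060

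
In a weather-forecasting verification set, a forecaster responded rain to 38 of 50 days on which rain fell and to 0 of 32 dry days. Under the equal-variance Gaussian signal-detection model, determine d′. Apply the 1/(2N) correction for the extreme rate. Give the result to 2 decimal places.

d′ = 2.86

The false-alarm rate is 0/32 = 0, so apply the 1/(2N) correction: FA → 1/(2·32) = 0.01562.
z(H) = z(0.76000) = 0.706
z(FA) = z(0.01562) = -2.154
d' = 0.706 − (-2.154) = 2.860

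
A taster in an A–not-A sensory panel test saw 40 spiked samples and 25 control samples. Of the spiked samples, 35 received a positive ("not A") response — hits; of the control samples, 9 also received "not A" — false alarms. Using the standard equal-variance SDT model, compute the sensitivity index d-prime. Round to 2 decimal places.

d-prime = 1.51

H = 35/40 = 0.8750
FA = 9/25 = 0.3600
z(H) = 1.1503
z(FA) = -0.3585
d' = z(H) − z(FA) = 1.1503 − (-0.3585) = 1.5088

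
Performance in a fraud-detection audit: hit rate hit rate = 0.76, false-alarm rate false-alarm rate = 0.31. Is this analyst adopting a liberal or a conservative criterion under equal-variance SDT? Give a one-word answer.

liberal

z(H) = 0.706, z(FA) = -0.496
c = −½·(z(H) + z(FA)) = -0.105
c < 0 → liberal criterion (biased toward responding “yes”).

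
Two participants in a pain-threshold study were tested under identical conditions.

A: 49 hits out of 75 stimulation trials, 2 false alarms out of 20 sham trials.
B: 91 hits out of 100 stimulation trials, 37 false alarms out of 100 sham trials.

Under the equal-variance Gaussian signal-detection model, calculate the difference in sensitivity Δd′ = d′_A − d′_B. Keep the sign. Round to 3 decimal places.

A: z(0.6533) = 0.3942, z(0.1000) = -1.2816, d' = 1.6758
B: z(0.9100) = 1.3408, z(0.3700) = -0.3319, d' = 1.6727
Δd' = d'_A − d'_B = 1.6758 − 1.6727 = 0.0031
A has the higher sensitivity.

Δd′ = 0.003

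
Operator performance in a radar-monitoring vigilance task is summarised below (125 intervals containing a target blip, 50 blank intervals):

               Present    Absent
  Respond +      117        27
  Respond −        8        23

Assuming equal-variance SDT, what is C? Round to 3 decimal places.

C = -0.811

H = 117/125 = 0.9360
FA = 27/50 = 0.5400
z(H) = 1.5220
z(FA) = 0.1004
c = −½·[z(H) + z(FA)] = −0.5 × (1.5220 + 0.1004) = -0.8112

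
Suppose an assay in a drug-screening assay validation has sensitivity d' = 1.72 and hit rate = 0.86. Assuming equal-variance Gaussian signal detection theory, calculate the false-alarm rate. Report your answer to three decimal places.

z(hit rate) = z(0.86) = 1.0803
z(FA) = z(H) − d' = 1.0803 − 1.72 = -0.6397
false-alarm rate = Φ(-0.6397) = 0.2612

false-alarm rate = 0.261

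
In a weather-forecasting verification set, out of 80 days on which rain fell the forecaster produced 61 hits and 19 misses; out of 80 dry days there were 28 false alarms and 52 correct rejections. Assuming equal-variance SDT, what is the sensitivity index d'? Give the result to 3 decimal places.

H = 61/80 = 0.7625
FA = 28/80 = 0.3500
z(H) = 0.7144
z(FA) = -0.3853
d' = z(H) − z(FA) = 0.7144 − (-0.3853) = 1.0997

d' = 1.100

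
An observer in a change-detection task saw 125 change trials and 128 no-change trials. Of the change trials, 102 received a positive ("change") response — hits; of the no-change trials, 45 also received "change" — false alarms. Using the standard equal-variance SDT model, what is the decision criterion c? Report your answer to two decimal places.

c = -0.26

H = 102/125 = 0.8160
FA = 45/128 = 0.3516
Φ⁻¹(0.8160) = 0.900, Φ⁻¹(0.3516) = -0.381
c = −½·[z(H) + z(FA)] = −0.5 × (0.900 + (-0.381)) = -0.2595
c < 0: the observer has a liberal response bias.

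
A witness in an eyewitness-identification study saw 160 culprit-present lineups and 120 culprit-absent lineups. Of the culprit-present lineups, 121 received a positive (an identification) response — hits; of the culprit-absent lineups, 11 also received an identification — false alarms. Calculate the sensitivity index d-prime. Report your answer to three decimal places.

H = 121/160 = 0.7562
FA = 11/120 = 0.0917
z(H) = z(0.7562) = 0.6941
z(FA) = z(0.0917) = -1.3304
d' = z(H) − z(FA) = 0.6941 − (-1.3304) = 2.0245

d-prime = 2.025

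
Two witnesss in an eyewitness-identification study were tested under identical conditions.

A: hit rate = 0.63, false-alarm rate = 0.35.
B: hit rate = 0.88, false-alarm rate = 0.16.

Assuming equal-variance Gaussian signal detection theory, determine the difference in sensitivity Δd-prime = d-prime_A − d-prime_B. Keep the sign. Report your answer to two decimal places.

A: z(0.63) = 0.332, z(0.35) = -0.385, d' = 0.717
B: z(0.88) = 1.175, z(0.16) = -0.994, d' = 2.169
Δd' = d'_A − d'_B = 0.717 − 2.169 = -1.452
B has the higher sensitivity.

Δd-prime = -1.45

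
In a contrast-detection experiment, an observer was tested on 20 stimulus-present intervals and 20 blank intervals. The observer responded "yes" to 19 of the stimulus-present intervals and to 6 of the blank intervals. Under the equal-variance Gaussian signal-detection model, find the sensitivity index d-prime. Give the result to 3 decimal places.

H = 19/20 = 0.9500
FA = 6/20 = 0.3000
z(H) = z(0.9500) = 1.6449
z(FA) = z(0.3000) = -0.5244
d' = z(H) − z(FA) = 1.6449 − (-0.5244) = 2.1693

d-prime = 2.169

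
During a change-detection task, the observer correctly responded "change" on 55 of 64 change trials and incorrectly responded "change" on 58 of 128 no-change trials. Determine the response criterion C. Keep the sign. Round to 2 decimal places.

C = -0.48

H = 55/64 = 0.8594
FA = 58/128 = 0.4531
z(H) = z(0.8594) = 1.078
z(FA) = z(0.4531) = -0.118
c = −½·[z(H) + z(FA)] = −0.5 × (1.078 + (-0.118)) = -0.480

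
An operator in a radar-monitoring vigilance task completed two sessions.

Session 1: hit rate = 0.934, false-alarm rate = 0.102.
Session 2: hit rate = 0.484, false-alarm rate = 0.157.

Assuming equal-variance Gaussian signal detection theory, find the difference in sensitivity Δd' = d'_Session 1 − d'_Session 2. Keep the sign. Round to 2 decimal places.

Session 1: z(0.934) = 1.506, z(0.102) = -1.270, d' = 2.776
Session 2: z(0.484) = -0.040, z(0.157) = -1.007, d' = 0.967
Δd' = d'_Session 1 − d'_Session 2 = 2.776 − 0.967 = 1.809
Session 1 has the higher sensitivity.

Δd' = 1.81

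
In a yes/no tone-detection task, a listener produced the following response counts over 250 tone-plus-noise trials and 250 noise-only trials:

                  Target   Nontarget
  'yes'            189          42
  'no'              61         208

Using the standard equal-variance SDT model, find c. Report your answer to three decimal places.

c = 0.134

H = 189/250 = 0.7560
FA = 42/250 = 0.1680
z(H) = z(0.7560) = 0.6935
z(FA) = z(0.1680) = -0.9621
c = −½·[z(H) + z(FA)] = −0.5 × (0.6935 + (-0.9621)) = 0.1343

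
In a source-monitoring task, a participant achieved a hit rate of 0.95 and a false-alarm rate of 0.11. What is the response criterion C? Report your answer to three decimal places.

C = -0.209

z(H) = z(0.95) = 1.6449
z(FA) = z(0.11) = -1.2265
c = −½·[z(H) + z(FA)] = −0.5 × (1.6449 + (-1.2265)) = -0.2092
c < 0: the participant has a liberal response bias.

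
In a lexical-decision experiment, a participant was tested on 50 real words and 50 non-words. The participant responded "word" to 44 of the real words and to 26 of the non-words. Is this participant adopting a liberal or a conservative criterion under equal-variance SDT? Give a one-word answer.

z(H) = 1.175, z(FA) = 0.050
c = −½·(z(H) + z(FA)) = -0.6125
c < 0 → liberal criterion (biased toward responding “yes”).

liberal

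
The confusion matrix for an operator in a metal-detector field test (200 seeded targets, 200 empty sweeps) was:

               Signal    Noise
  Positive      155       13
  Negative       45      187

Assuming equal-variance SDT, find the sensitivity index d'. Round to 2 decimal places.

H = 155/200 = 0.7750
FA = 13/200 = 0.0650
Φ⁻¹(H) = 0.755
Φ⁻¹(FA) = -1.514
d' = z(H) − z(FA) = 0.755 − (-1.514) = 2.269

d' = 2.27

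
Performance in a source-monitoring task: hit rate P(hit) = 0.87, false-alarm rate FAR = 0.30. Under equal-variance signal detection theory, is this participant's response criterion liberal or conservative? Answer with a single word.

liberal

z(H) = 1.126, z(FA) = -0.524
c = −½·(z(H) + z(FA)) = -0.301
c < 0 → liberal criterion (biased toward responding “yes”).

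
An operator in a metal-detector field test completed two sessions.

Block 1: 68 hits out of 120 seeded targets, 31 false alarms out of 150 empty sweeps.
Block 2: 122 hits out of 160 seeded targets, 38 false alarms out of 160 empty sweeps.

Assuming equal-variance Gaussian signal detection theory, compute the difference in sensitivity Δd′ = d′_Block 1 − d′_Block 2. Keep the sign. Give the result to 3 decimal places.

Block 1: z(0.5667) = 0.1680, z(0.2067) = -0.8179, d' = 0.9859
Block 2: z(0.7625) = 0.7144, z(0.2375) = -0.7144, d' = 1.4288
Δd' = d'_Block 1 − d'_Block 2 = 0.9859 − 1.4288 = -0.4429
Block 2 has the higher sensitivity.

Δd′ = -0.443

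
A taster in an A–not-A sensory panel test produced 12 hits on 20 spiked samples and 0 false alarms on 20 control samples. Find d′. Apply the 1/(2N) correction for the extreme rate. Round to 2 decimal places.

The false-alarm rate is 0/20 = 0, so apply the 1/(2N) correction: FA → 1/(2·20) = 0.02500.
z(H) = z(0.60000) = 0.253
z(FA) = z(0.02500) = -1.960
d' = 0.253 − (-1.960) = 2.213

d′ = 2.21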